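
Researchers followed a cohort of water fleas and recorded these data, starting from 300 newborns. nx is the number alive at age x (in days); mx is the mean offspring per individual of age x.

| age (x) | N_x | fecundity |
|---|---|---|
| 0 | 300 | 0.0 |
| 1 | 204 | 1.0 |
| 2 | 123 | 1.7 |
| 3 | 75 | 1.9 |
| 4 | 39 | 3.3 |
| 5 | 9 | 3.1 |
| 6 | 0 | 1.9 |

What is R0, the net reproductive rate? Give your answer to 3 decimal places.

2.374

lx = nx/n0 = nx/300: 1, 0.68, 0.41, 0.25, 0.13, 0.03, 0
lx·mx by age: 0, 0.68, 0.697, 0.475, 0.429, 0.093, 0
R0 = Σ lx·mx = 2.374 → 2.374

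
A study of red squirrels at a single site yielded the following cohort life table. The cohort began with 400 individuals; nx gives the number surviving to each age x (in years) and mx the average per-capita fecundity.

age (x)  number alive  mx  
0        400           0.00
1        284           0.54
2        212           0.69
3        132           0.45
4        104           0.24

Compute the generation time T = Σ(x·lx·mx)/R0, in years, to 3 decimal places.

lx = nx/n0 = nx/400: 1, 0.71, 0.53, 0.33, 0.26
lx·mx: 0, 0.3834, 0.3657, 0.1485, 0.0624 → R0 = 0.96
x·lx·mx: 0, 0.3834, 0.7314, 0.4455, 0.2496 → Σ = 1.8099
T = 1.8099 / 0.96 = 1.885313… → 1.885

1.885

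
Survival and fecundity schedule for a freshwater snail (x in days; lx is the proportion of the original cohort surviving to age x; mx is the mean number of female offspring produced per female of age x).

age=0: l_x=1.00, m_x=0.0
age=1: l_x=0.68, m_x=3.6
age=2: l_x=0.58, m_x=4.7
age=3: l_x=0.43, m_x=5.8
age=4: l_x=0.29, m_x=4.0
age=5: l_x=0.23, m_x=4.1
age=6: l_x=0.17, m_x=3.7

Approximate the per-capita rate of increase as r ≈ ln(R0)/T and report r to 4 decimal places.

R0 = Σ lx·mx = 0 + 2.448 + 2.726 + 2.494 + 1.16 + 0.943 + 0.629 = 10.4
Σ x·lx·mx = 28.511; T = 28.511/10.4 = 2.74144…
r ≈ ln(R0)/T = ln(10.4)/2.74144… = 0.854224… → 0.8542

0.8542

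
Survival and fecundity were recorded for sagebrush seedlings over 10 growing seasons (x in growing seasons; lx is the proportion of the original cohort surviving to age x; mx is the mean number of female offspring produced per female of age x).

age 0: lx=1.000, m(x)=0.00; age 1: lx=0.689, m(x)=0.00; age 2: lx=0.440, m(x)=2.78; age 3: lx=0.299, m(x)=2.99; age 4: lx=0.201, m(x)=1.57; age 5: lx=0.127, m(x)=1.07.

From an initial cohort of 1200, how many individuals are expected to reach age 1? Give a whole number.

Expected survivors = N0 · l_1 = 1200 × 0.689 = 826.8 → 827

827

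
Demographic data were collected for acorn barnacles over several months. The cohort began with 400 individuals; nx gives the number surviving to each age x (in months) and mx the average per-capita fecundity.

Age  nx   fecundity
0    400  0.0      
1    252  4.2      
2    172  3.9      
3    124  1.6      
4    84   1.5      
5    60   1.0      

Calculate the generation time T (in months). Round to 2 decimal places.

1.80

lx = nx/n0 = nx/400: 1, 0.63, 0.43, 0.31, 0.21, 0.15
lx·mx: 0, 2.646, 1.677, 0.496, 0.315, 0.15 → R0 = 5.284
x·lx·mx: 0, 2.646, 3.354, 1.488, 1.26, 0.75 → Σ = 9.498
T = 9.498 / 5.284 = 1.797502… → 1.80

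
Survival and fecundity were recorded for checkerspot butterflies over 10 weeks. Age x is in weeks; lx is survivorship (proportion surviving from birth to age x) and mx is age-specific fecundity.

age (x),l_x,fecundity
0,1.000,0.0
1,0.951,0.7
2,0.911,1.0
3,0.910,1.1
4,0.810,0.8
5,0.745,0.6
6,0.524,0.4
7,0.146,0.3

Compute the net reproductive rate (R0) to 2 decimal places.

lx·mx by age: 0, 0.6657, 0.911, 1.001, 0.648, 0.447, 0.2096, 0.0438
R0 = Σ lx·mx = 3.9261 → 3.93

3.93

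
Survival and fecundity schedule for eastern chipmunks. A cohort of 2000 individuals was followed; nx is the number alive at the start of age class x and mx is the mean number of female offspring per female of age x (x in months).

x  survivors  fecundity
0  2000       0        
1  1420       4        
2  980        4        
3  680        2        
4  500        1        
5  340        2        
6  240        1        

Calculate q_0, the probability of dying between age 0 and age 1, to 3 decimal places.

0.290

lx = nx/n0 = nx/2000: 1, 0.71, 0.49, 0.34, 0.25, 0.17, 0.12
q_0 = (l_0 − l_1) / l_0 = (1 − 0.71) / 1
     = 0.29 / 1 = 0.29 → 0.290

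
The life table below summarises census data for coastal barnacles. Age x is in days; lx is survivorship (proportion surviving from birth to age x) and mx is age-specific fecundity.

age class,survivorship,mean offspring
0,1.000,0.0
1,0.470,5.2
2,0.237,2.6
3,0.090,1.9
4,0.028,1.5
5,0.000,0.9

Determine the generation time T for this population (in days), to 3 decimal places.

1.331

lx·mx: 0, 2.444, 0.6162, 0.171, 0.042, 0 → R0 = 3.2732
x·lx·mx: 0, 2.444, 1.2324, 0.513, 0.168, 0 → Σ = 4.3574
T = 4.3574 / 3.2732 = 1.331235… → 1.331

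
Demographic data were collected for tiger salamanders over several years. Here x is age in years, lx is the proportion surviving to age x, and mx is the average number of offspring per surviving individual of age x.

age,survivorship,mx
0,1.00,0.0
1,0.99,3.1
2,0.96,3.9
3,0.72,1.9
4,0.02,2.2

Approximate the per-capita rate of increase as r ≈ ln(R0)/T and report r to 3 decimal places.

R0 = Σ lx·mx = 0 + 3.069 + 3.744 + 1.368 + 0.044 = 8.225
Σ x·lx·mx = 14.837; T = 14.837/8.225 = 1.80389…
r ≈ ln(R0)/T = ln(8.225)/1.80389… = 1.16813… → 1.168

1.168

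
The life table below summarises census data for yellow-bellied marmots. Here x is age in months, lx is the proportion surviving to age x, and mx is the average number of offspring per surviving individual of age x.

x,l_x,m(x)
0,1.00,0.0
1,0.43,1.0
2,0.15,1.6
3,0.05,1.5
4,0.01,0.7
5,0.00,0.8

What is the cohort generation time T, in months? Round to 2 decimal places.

lx·mx: 0, 0.43, 0.24, 0.075, 0.007, 0 → R0 = 0.752
x·lx·mx: 0, 0.43, 0.48, 0.225, 0.028, 0 → Σ = 1.163
T = 1.163 / 0.752 = 1.546543… → 1.55

1.55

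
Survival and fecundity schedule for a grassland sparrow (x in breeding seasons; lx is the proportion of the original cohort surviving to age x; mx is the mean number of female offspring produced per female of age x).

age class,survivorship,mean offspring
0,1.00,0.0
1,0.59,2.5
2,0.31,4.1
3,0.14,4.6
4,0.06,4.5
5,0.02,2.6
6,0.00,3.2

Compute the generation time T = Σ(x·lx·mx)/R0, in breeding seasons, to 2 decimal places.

lx·mx: 0, 1.475, 1.271, 0.644, 0.27, 0.052, 0 → R0 = 3.712
x·lx·mx: 0, 1.475, 2.542, 1.932, 1.08, 0.26, 0 → Σ = 7.289
T = 7.289 / 3.712 = 1.963631… → 1.96

1.96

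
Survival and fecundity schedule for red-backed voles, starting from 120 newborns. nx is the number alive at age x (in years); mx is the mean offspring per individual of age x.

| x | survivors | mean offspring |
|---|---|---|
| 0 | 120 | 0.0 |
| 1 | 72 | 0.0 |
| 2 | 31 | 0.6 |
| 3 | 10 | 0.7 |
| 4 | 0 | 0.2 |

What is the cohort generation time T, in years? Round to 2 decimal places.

2.27

lx = nx/n0 = nx/120: 1, 0.6, 0.25833…, 0.08333…, 0
lx·mx: 0, 0, 0.155…, 0.058333…, 0 → R0 = 0.213333…
x·lx·mx: 0, 0, 0.31…, 0.175…, 0 → Σ = 0.485…
T = 0.485… / 0.213333… = 2.273438… → 2.27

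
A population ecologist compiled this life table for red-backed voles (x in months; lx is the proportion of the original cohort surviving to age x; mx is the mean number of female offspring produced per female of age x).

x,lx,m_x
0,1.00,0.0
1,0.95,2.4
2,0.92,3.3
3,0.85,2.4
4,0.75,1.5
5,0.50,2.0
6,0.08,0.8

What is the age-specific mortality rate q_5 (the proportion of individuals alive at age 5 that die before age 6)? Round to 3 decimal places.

q_5 = (l_5 − l_6) / l_5 = (0.5 − 0.08) / 0.5
     = 0.42 / 0.5 = 0.84 → 0.840

0.840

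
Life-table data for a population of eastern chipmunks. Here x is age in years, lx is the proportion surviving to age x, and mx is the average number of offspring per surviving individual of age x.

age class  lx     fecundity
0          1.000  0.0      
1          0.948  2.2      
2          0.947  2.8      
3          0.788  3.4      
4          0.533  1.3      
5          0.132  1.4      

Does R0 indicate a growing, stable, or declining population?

growing

R0 = Σ lx·mx = 0 + 2.0856 + 2.6516 + 2.6792 + 0.6929 + 0.1848 = 8.2941
R0 > 1, so the population is growing.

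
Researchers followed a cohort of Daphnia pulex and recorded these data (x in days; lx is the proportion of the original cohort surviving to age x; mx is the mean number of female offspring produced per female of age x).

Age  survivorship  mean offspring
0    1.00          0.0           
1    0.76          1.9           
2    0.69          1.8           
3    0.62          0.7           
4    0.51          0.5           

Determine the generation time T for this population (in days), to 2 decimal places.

lx·mx: 0, 1.444, 1.242, 0.434, 0.255 → R0 = 3.375
x·lx·mx: 0, 1.444, 2.484, 1.302, 1.02 → Σ = 6.25
T = 6.25 / 3.375 = 1.851852… → 1.85

1.85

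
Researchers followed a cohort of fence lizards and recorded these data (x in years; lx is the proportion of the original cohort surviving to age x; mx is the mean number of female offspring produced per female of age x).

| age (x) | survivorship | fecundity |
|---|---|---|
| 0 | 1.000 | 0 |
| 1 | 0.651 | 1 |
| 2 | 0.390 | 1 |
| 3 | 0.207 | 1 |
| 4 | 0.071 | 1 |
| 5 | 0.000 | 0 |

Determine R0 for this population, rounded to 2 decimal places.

1.32

lx·mx by age: 0, 0.651, 0.39, 0.207, 0.071, 0
R0 = Σ lx·mx = 1.319 → 1.32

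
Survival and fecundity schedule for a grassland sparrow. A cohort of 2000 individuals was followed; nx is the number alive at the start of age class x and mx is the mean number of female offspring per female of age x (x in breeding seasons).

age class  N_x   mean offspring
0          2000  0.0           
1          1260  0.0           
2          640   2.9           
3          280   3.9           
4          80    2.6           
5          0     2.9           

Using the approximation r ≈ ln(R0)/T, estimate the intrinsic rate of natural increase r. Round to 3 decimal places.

lx = nx/n0 = nx/2000: 1, 0.63, 0.32, 0.14, 0.04, 0
R0 = Σ lx·mx = 0 + 0 + 0.928 + 0.546 + 0.104 + 0 = 1.578
Σ x·lx·mx = 3.91; T = 3.91/1.578 = 2.47782…
r ≈ ln(R0)/T = ln(1.578)/2.47782… = 0.1841… → 0.184

0.184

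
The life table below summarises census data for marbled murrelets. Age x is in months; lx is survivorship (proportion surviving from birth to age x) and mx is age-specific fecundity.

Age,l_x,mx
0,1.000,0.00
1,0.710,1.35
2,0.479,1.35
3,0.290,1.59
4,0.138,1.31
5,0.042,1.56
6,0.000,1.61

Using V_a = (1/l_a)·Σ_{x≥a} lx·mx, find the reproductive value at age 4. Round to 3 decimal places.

lx·mx for x ≥ 4: 0.18078, 0.06552, 0 → sum = 0.2463
V_4 = 0.2463 / l_4 = 0.2463 / 0.138 = 1.784783… → 1.785

1.785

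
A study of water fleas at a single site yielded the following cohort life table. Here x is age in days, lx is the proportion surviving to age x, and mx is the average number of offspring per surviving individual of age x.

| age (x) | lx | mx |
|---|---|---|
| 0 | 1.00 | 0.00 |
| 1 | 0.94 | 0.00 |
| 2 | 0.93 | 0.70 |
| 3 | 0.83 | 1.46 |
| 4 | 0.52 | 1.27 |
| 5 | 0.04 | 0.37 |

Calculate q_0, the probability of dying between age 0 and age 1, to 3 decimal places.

q_0 = (l_0 − l_1) / l_0 = (1 − 0.94) / 1
     = 0.06 / 1 = 0.06 → 0.060

0.060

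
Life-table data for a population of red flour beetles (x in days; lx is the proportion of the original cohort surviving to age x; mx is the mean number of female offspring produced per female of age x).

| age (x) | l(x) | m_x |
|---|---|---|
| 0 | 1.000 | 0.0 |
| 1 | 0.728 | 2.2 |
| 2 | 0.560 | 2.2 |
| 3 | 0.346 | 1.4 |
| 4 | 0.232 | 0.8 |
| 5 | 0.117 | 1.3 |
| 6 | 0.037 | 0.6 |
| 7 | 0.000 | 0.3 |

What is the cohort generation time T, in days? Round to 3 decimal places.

lx·mx: 0, 1.6016, 1.232, 0.4844, 0.1856, 0.1521, 0.0222, 0 → R0 = 3.6779
x·lx·mx: 0, 1.6016, 2.464, 1.4532, 0.7424, 0.7605, 0.1332, 0 → Σ = 7.1549
T = 7.1549 / 3.6779 = 1.945376… → 1.945

1.945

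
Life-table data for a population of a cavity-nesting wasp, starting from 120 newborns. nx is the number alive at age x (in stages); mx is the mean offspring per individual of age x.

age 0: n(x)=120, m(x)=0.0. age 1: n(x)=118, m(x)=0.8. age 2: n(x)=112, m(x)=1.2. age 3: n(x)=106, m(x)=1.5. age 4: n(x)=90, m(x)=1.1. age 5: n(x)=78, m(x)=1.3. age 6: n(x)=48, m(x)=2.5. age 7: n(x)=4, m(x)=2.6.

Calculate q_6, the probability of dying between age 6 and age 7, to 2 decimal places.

lx = nx/n0 = nx/120: 1, 0.98333…, 0.93333…, 0.88333…, 0.75, 0.65, 0.4, 0.03333…
q_6 = (l_6 − l_7) / l_6 = (0.4 − 0.033333…) / 0.4
     = 0.366667… / 0.4 = 0.916667… → 0.92

0.92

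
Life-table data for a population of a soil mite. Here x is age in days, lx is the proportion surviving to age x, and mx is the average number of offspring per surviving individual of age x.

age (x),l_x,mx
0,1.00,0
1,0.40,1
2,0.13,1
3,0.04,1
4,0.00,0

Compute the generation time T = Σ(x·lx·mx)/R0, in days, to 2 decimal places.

1.37

lx·mx: 0, 0.4, 0.13, 0.04, 0 → R0 = 0.57
x·lx·mx: 0, 0.4, 0.26, 0.12, 0 → Σ = 0.78
T = 0.78 / 0.57 = 1.368421… → 1.37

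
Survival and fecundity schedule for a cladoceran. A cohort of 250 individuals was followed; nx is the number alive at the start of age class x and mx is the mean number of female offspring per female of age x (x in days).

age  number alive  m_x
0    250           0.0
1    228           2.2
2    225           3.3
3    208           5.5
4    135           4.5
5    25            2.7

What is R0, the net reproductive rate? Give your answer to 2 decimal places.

lx = nx/n0 = nx/250: 1, 0.912, 0.9, 0.832, 0.54, 0.1
lx·mx by age: 0, 2.0064, 2.97, 4.576, 2.43, 0.27
R0 = Σ lx·mx = 12.2524 → 12.25

12.25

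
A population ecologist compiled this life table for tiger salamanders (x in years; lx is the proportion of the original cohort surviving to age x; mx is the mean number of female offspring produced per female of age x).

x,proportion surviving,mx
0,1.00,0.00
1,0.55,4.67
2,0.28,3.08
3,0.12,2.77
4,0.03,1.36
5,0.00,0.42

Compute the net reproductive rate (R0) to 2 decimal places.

3.80

lx·mx by age: 0, 2.5685, 0.8624, 0.3324, 0.0408, 0
R0 = Σ lx·mx = 3.8041 → 3.80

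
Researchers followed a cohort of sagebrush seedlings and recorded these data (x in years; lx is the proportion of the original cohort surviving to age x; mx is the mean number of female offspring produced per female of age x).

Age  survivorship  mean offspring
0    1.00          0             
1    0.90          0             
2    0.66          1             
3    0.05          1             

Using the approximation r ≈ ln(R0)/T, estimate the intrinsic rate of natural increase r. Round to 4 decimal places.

R0 = Σ lx·mx = 0 + 0 + 0.66 + 0.05 = 0.71
Σ x·lx·mx = 1.47; T = 1.47/0.71 = 2.07042…
r ≈ ln(R0)/T = ln(0.71)/2.07042… = -0.16542… → -0.1654

-0.1654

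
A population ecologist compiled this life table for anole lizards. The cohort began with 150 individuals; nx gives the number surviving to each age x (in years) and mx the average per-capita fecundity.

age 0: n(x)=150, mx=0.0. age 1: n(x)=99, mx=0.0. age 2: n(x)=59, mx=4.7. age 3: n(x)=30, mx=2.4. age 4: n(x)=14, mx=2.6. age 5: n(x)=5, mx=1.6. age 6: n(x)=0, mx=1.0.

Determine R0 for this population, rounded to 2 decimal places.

lx = nx/n0 = nx/150: 1, 0.66, 0.39333…, 0.2, 0.09333…, 0.03333…, 0
lx·mx by age: 0, 0, 1.848667…, 0.48, 0.242667…, 0.053333…, 0
R0 = Σ lx·mx = 2.624667… → 2.62

2.62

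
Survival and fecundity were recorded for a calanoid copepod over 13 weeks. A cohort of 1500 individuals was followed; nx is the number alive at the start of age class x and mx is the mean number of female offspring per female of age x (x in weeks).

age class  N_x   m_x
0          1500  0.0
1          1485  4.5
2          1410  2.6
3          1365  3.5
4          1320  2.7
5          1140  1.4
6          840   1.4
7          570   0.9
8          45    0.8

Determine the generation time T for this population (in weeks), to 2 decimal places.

lx = nx/n0 = nx/1500: 1, 0.99, 0.94, 0.91, 0.88, 0.76, 0.56, 0.38, 0.03
lx·mx: 0, 4.455, 2.444, 3.185, 2.376, 1.064, 0.784, 0.342, 0.024 → R0 = 14.674
x·lx·mx: 0, 4.455, 4.888, 9.555, 9.504, 5.32, 4.704, 2.394, 0.192 → Σ = 41.012
T = 41.012 / 14.674 = 2.794875… → 2.79

2.79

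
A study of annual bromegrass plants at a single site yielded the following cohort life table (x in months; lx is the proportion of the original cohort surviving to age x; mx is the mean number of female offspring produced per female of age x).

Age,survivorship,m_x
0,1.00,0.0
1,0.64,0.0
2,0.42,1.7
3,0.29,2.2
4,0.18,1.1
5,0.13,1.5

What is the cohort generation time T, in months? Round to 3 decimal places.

lx·mx: 0, 0, 0.714, 0.638, 0.198, 0.195 → R0 = 1.745
x·lx·mx: 0, 0, 1.428, 1.914, 0.792, 0.975 → Σ = 5.109
T = 5.109 / 1.745 = 2.927794… → 2.928

2.928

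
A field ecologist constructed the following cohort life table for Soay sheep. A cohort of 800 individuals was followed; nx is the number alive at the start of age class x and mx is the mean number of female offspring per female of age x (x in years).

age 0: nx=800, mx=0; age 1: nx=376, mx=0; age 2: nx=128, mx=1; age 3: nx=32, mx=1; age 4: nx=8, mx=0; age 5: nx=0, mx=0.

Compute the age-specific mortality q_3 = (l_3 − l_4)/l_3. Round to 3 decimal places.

lx = nx/n0 = nx/800: 1, 0.47, 0.16, 0.04, 0.01, 0
q_3 = (l_3 − l_4) / l_3 = (0.04 − 0.01) / 0.04
     = 0.03 / 0.04 = 0.75 → 0.750

0.750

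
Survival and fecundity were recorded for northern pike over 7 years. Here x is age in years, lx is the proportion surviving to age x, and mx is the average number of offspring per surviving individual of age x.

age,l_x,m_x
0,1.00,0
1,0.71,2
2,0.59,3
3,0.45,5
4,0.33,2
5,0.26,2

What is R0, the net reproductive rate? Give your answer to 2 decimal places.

lx·mx by age: 0, 1.42, 1.77, 2.25, 0.66, 0.52
R0 = Σ lx·mx = 6.62 → 6.62

6.62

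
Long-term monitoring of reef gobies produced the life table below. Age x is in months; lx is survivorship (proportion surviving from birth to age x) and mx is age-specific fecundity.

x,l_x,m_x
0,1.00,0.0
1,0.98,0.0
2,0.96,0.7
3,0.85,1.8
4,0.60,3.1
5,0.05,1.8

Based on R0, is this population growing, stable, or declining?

R0 = Σ lx·mx = 0 + 0 + 0.672 + 1.53 + 1.86 + 0.09 = 4.152
R0 > 1, so the population is growing.

growing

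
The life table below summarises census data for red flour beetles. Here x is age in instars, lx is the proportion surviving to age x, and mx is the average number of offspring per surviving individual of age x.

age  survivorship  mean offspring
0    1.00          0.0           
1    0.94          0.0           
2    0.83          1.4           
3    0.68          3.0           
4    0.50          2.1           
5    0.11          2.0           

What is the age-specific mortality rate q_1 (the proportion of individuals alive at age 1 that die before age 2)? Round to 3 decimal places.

0.117

q_1 = (l_1 − l_2) / l_1 = (0.94 − 0.83) / 0.94
     = 0.11 / 0.94 = 0.117021… → 0.117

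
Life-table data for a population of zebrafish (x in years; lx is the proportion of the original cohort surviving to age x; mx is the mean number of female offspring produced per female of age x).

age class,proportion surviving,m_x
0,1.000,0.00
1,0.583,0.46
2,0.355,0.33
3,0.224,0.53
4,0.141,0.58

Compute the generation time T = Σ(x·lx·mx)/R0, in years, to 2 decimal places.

2.02

lx·mx: 0, 0.26818, 0.11715, 0.11872, 0.08178 → R0 = 0.58583
x·lx·mx: 0, 0.26818, 0.2343, 0.35616, 0.32712 → Σ = 1.18576
T = 1.18576 / 0.58583 = 2.024068… → 2.02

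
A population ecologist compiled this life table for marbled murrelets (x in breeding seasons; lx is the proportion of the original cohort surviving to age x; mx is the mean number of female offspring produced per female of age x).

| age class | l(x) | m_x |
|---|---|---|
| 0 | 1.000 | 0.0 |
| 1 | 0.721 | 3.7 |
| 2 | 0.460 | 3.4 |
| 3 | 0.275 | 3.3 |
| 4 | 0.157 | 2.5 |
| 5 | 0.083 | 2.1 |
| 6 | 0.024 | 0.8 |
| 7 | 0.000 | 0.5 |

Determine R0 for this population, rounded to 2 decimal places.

5.73

lx·mx by age: 0, 2.6677, 1.564, 0.9075, 0.3925, 0.1743, 0.0192, 0
R0 = Σ lx·mx = 5.7252 → 5.73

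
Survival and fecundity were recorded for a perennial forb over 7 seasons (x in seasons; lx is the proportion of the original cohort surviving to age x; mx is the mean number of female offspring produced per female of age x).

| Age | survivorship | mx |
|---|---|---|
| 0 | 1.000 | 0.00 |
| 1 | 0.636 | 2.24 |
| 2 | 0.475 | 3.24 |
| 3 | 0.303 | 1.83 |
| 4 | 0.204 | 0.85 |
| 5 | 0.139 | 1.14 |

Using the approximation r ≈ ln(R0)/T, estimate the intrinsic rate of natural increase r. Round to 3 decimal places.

R0 = Σ lx·mx = 0 + 1.42464 + 1.539 + 0.55449 + 0.1734 + 0.15846 = 3.84999
Σ x·lx·mx = 7.65201; T = 7.65201/3.84999 = 1.98754…
r ≈ ln(R0)/T = ln(3.84999)/1.98754… = 0.67826… → 0.678

0.678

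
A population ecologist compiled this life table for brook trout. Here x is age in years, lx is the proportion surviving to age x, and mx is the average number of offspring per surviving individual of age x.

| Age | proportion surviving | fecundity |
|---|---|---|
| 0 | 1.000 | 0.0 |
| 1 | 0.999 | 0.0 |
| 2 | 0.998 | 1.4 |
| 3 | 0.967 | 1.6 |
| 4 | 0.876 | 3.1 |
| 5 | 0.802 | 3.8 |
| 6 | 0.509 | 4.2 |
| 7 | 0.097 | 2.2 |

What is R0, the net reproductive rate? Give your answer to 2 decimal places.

11.06

lx·mx by age: 0, 0, 1.3972, 1.5472, 2.7156, 3.0476, 2.1378, 0.2134
R0 = Σ lx·mx = 11.0588 → 11.06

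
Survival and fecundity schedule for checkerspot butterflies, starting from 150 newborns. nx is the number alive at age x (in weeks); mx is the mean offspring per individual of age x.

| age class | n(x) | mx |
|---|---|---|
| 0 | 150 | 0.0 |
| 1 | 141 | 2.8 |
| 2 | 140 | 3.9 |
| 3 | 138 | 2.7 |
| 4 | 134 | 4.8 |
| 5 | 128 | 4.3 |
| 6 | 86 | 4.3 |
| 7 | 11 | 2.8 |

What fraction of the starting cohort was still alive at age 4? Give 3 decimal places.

0.893

l_4 = n_4/n_0 = 134/150 = 0.893333… → 0.893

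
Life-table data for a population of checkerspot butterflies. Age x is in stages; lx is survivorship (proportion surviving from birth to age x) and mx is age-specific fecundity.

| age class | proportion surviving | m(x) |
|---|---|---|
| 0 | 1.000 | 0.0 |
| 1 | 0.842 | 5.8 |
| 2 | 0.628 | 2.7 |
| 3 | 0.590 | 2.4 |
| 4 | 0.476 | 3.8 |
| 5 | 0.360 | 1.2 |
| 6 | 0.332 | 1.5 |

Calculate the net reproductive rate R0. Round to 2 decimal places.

10.73

lx·mx by age: 0, 4.8836, 1.6956, 1.416, 1.8088, 0.432, 0.498
R0 = Σ lx·mx = 10.734 → 10.73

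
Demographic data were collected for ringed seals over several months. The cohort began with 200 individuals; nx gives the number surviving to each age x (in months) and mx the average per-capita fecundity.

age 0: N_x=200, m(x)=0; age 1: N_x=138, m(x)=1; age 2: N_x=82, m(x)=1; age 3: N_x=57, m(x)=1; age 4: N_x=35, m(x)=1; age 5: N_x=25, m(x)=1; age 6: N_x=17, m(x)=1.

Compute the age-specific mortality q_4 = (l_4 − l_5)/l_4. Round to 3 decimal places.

0.286

lx = nx/n0 = nx/200: 1, 0.69, 0.41, 0.285, 0.175, 0.125, 0.085
q_4 = (l_4 − l_5) / l_4 = (0.175 − 0.125) / 0.175
     = 0.05 / 0.175 = 0.285714… → 0.286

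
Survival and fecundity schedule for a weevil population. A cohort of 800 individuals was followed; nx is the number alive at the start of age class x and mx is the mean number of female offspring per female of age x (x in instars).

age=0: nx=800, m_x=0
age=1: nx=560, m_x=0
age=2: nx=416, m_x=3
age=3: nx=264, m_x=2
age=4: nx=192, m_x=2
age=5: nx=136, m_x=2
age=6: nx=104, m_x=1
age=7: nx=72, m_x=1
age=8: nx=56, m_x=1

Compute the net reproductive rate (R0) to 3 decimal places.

lx = nx/n0 = nx/800: 1, 0.7, 0.52, 0.33, 0.24, 0.17, 0.13, 0.09, 0.07
lx·mx by age: 0, 0, 1.56, 0.66, 0.48, 0.34, 0.13, 0.09, 0.07
R0 = Σ lx·mx = 3.33 → 3.330

3.330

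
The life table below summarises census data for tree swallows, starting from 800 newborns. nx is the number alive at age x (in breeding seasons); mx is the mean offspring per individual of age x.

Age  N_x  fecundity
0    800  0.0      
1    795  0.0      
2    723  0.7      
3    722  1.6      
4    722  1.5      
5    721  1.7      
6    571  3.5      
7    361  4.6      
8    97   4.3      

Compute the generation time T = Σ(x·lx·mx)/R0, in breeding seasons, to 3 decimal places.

lx = nx/n0 = nx/800: 1, 0.99375, 0.90375, 0.9025, 0.9025, 0.90125, 0.71375, 0.45125, 0.12125
lx·mx: 0, 0, 0.632625, 1.444, 1.35375, 1.532125, 2.498125, 2.07575, 0.521375 → R0 = 10.05775
x·lx·mx: 0, 0, 1.26525, 4.332, 5.415, 7.660625, 14.98875, 14.53025, 4.171 → Σ = 52.362875
T = 52.362875 / 10.05775 = 5.206222… → 5.206

5.206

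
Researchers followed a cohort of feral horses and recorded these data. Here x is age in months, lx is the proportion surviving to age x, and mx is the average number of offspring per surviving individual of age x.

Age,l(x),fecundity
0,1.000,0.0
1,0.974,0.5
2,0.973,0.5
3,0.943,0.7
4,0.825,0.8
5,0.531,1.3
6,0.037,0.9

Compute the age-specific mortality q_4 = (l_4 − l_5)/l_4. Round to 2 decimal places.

q_4 = (l_4 − l_5) / l_4 = (0.825 − 0.531) / 0.825
     = 0.294 / 0.825 = 0.356364… → 0.36

0.36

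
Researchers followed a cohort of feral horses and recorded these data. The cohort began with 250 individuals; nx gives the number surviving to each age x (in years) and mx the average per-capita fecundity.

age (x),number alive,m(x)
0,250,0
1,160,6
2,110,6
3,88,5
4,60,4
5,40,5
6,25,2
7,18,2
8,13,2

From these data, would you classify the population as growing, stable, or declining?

lx = nx/n0 = nx/250: 1, 0.64, 0.44, 0.352, 0.24, 0.16, 0.1, 0.072, 0.052
R0 = Σ lx·mx = 0 + 3.84 + 2.64 + 1.76 + 0.96 + 0.8 + 0.2 + 0.144 + 0.104 = 10.448
R0 > 1, so the population is growing.

growing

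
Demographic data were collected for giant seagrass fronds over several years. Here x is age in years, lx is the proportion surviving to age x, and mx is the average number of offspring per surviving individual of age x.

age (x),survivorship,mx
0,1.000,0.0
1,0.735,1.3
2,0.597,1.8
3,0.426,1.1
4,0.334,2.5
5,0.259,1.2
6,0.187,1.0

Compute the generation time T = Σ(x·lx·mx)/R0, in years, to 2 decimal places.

2.75

lx·mx: 0, 0.9555, 1.0746, 0.4686, 0.835, 0.3108, 0.187 → R0 = 3.8315
x·lx·mx: 0, 0.9555, 2.1492, 1.4058, 3.34, 1.554, 1.122 → Σ = 10.5265
T = 10.5265 / 3.8315 = 2.747357… → 2.75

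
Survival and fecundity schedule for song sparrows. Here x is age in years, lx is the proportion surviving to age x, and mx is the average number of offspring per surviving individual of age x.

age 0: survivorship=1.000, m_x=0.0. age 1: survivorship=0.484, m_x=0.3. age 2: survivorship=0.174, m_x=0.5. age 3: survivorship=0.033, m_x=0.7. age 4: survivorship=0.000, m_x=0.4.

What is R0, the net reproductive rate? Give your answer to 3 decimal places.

lx·mx by age: 0, 0.1452, 0.087, 0.0231, 0
R0 = Σ lx·mx = 0.2553 → 0.255

0.255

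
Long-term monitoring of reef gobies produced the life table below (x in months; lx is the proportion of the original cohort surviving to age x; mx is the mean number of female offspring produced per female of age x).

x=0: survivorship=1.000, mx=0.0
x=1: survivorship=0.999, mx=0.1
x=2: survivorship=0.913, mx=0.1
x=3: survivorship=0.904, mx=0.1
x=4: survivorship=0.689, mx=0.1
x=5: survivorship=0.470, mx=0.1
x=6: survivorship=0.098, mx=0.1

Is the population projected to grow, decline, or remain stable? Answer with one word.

declining

R0 = Σ lx·mx = 0 + 0.0999 + 0.0913 + 0.0904 + 0.0689 + 0.047 + 0.0098 = 0.4073
R0 < 1, so the population is declining.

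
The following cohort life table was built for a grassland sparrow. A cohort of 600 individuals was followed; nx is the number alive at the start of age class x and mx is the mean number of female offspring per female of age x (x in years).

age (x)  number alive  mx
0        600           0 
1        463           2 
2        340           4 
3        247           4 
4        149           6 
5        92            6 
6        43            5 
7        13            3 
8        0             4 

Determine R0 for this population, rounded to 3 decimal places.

8.290

lx = nx/n0 = nx/600: 1, 0.77167…, 0.56667…, 0.41167…, 0.24833…, 0.15333…, 0.07167…, 0.02167…, 0
lx·mx by age: 0, 1.543333…, 2.266667…, 1.646667…, 1.49…, 0.92…, 0.358333…, 0.065…, 0
R0 = Σ lx·mx = 8.29… → 8.290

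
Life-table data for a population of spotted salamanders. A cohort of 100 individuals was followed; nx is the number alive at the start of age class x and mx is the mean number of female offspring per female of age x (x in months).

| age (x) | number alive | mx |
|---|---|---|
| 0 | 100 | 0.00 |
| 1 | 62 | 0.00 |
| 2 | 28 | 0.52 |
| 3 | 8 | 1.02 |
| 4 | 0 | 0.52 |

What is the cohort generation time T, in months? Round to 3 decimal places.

lx = nx/n0 = nx/100: 1, 0.62, 0.28, 0.08, 0
lx·mx: 0, 0, 0.1456, 0.0816, 0 → R0 = 0.2272
x·lx·mx: 0, 0, 0.2912, 0.2448, 0 → Σ = 0.536
T = 0.536 / 0.2272 = 2.359155… → 2.359

2.359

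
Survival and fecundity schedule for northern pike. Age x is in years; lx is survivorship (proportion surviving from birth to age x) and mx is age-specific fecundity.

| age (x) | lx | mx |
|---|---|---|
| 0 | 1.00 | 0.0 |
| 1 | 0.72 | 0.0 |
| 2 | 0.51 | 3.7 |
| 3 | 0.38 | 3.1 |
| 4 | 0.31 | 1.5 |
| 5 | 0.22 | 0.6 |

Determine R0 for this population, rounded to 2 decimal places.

lx·mx by age: 0, 0, 1.887, 1.178, 0.465, 0.132
R0 = Σ lx·mx = 3.662 → 3.66

3.66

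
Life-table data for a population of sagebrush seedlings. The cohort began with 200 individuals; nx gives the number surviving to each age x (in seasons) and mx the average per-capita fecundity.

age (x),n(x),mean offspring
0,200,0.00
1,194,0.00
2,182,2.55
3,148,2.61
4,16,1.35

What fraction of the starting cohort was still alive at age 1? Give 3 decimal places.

0.970

l_1 = n_1/n_0 = 194/200 = 0.97 → 0.970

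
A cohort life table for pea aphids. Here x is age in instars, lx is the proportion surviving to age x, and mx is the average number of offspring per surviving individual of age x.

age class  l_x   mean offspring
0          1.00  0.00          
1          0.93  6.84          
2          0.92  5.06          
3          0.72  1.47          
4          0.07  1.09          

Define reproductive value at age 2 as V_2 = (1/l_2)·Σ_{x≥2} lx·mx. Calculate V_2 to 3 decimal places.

lx·mx for x ≥ 2: 4.6552, 1.0584, 0.0763 → sum = 5.7899
V_2 = 5.7899 / l_2 = 5.7899 / 0.92 = 6.29337… → 6.293

6.293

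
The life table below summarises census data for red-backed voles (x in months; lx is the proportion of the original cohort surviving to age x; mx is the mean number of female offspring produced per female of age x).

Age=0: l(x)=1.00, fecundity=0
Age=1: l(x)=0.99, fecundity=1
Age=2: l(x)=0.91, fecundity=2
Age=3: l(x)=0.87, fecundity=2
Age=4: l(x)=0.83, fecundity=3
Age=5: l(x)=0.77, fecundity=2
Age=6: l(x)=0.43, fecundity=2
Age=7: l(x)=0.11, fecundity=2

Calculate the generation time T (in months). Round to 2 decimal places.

lx·mx: 0, 0.99, 1.82, 1.74, 2.49, 1.54, 0.86, 0.22 → R0 = 9.66
x·lx·mx: 0, 0.99, 3.64, 5.22, 9.96, 7.7, 5.16, 1.54 → Σ = 34.21
T = 34.21 / 9.66 = 3.541408… → 3.54

3.54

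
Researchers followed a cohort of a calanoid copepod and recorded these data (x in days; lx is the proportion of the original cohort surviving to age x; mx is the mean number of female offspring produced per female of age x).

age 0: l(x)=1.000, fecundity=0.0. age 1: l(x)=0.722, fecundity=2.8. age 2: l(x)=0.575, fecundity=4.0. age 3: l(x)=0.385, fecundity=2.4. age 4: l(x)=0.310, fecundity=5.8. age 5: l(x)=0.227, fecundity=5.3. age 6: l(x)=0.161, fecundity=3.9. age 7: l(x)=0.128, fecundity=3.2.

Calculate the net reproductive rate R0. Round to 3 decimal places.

9.284

lx·mx by age: 0, 2.0216, 2.3, 0.924, 1.798, 1.2031, 0.6279, 0.4096
R0 = Σ lx·mx = 9.2842 → 9.284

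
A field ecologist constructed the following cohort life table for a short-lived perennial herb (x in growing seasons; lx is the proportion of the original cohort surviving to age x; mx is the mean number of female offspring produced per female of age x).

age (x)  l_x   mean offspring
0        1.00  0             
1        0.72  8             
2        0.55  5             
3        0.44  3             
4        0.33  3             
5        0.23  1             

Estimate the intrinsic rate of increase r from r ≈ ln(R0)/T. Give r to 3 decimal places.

R0 = Σ lx·mx = 0 + 5.76 + 2.75 + 1.32 + 0.99 + 0.23 = 11.05
Σ x·lx·mx = 20.33; T = 20.33/11.05 = 1.83982…
r ≈ ln(R0)/T = ln(11.05)/1.83982… = 1.3058… → 1.306

1.306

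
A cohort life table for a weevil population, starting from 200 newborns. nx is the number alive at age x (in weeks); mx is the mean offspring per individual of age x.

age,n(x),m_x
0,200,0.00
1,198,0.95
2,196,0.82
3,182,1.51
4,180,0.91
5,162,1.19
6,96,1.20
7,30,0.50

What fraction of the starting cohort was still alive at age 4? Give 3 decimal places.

0.900

l_4 = n_4/n_0 = 180/200 = 0.9 → 0.900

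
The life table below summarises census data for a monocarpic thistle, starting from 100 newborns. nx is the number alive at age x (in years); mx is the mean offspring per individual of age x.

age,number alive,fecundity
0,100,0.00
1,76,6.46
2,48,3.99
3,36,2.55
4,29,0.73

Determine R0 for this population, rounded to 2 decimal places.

lx = nx/n0 = nx/100: 1, 0.76, 0.48, 0.36, 0.29
lx·mx by age: 0, 4.9096, 1.9152, 0.918, 0.2117
R0 = Σ lx·mx = 7.9545 → 7.95

7.95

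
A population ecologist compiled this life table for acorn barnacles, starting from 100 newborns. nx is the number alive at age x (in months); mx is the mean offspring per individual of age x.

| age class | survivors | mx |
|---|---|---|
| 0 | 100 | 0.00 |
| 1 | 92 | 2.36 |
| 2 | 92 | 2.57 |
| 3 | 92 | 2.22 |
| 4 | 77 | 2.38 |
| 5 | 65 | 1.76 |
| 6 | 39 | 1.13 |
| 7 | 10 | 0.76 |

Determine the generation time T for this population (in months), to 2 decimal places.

lx = nx/n0 = nx/100: 1, 0.92, 0.92, 0.92, 0.77, 0.65, 0.39, 0.1
lx·mx: 0, 2.1712, 2.3644, 2.0424, 1.8326, 1.144, 0.4407, 0.076 → R0 = 10.0713
x·lx·mx: 0, 2.1712, 4.7288, 6.1272, 7.3304, 5.72, 2.6442, 0.532 → Σ = 29.2538
T = 29.2538 / 10.0713 = 2.90467… → 2.90

2.90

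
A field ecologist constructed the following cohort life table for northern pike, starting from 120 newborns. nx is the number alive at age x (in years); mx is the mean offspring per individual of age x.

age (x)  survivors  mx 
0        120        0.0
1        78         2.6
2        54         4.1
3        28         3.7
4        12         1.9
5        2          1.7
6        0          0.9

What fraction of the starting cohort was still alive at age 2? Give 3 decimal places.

0.450

l_2 = n_2/n_0 = 54/120 = 0.45 → 0.450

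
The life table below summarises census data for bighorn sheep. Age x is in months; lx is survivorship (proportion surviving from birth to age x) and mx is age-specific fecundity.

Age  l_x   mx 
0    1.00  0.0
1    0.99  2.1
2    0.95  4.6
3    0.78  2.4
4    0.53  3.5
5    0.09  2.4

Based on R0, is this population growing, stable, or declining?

R0 = Σ lx·mx = 0 + 2.079 + 4.37 + 1.872 + 1.855 + 0.216 = 10.392
R0 > 1, so the population is growing.

growing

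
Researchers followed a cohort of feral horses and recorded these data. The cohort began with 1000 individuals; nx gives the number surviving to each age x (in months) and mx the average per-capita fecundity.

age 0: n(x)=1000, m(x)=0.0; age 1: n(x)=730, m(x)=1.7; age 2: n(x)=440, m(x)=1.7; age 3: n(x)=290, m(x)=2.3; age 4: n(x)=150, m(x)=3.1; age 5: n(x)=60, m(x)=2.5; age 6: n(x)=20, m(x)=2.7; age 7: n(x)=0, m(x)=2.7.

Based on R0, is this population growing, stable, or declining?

growing

lx = nx/n0 = nx/1000: 1, 0.73, 0.44, 0.29, 0.15, 0.06, 0.02, 0
R0 = Σ lx·mx = 0 + 1.241 + 0.748 + 0.667 + 0.465 + 0.15 + 0.054 + 0 = 3.325
R0 > 1, so the population is growing.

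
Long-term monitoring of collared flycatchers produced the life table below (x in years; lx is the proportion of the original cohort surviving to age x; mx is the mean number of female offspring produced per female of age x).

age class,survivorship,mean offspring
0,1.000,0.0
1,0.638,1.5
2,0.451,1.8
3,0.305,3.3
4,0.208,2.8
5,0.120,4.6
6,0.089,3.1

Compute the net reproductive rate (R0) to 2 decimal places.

lx·mx by age: 0, 0.957, 0.8118, 1.0065, 0.5824, 0.552, 0.2759
R0 = Σ lx·mx = 4.1856 → 4.19

4.19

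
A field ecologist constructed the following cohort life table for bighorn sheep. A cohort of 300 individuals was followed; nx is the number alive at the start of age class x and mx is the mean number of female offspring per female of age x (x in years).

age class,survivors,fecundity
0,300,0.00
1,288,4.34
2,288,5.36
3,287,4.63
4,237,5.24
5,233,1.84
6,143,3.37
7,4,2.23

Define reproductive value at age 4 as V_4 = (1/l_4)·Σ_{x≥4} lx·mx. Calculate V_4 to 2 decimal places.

lx = nx/n0 = nx/300: 1, 0.96, 0.96, 0.95667…, 0.79, 0.77667…, 0.47667…, 0.01333…
lx·mx for x ≥ 4: 4.1396, 1.429067…, 1.606367…, 0.029733… → sum = 7.204767…
V_4 = 7.204767… / l_4 = 7.204767… / 0.79 = 9.119958… → 9.12

9.12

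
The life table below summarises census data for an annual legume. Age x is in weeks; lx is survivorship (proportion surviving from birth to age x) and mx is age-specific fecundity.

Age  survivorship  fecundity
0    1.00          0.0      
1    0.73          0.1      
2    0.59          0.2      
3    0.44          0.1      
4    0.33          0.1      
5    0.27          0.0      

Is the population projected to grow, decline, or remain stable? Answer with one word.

declining

R0 = Σ lx·mx = 0 + 0.073 + 0.118 + 0.044 + 0.033 + 0 = 0.268
R0 < 1, so the population is declining.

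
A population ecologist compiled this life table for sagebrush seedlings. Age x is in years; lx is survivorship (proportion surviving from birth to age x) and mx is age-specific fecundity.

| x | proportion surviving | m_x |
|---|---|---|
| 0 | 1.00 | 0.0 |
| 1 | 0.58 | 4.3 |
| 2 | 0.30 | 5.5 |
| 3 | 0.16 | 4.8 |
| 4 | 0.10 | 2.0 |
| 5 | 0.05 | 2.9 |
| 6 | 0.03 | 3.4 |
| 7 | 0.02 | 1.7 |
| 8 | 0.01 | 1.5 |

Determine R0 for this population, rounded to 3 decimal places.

5.408

lx·mx by age: 0, 2.494, 1.65, 0.768, 0.2, 0.145, 0.102, 0.034, 0.015
R0 = Σ lx·mx = 5.408 → 5.408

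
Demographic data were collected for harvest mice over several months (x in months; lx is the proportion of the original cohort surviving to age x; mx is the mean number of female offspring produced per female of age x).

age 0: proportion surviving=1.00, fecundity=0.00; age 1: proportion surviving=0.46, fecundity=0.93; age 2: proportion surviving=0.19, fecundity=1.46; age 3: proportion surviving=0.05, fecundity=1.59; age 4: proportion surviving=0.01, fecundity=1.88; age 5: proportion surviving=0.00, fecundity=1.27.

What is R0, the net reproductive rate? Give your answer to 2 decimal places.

0.80

lx·mx by age: 0, 0.4278, 0.2774, 0.0795, 0.0188, 0
R0 = Σ lx·mx = 0.8035 → 0.80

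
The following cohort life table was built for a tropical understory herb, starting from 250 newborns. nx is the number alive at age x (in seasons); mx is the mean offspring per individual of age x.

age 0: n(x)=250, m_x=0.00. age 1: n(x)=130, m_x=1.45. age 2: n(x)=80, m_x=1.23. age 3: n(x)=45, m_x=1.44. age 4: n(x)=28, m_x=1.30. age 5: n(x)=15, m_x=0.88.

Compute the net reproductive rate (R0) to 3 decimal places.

lx = nx/n0 = nx/250: 1, 0.52, 0.32, 0.18, 0.112, 0.06
lx·mx by age: 0, 0.754, 0.3936, 0.2592, 0.1456, 0.0528
R0 = Σ lx·mx = 1.6052 → 1.605

1.605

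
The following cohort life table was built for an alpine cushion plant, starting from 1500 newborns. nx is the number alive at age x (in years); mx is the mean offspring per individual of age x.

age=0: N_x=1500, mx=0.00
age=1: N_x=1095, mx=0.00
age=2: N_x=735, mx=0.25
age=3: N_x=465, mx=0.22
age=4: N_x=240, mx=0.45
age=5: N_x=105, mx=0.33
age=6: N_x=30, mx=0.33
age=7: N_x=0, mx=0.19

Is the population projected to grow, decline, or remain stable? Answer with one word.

declining

lx = nx/n0 = nx/1500: 1, 0.73, 0.49, 0.31, 0.16, 0.07, 0.02, 0
R0 = Σ lx·mx = 0 + 0 + 0.1225 + 0.0682 + 0.072 + 0.0231 + 0.0066 + 0 = 0.2924
R0 < 1, so the population is declining.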